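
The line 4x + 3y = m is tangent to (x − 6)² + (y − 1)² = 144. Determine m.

For a tangent, require d(centre, line) = r = 12.
|4·6 + 3·1 − m| / √25 = 12
|m − (27)| = 12·5, so m = 87 or m = −33.

m = −33 or m = 87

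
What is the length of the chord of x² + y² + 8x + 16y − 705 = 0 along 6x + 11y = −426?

2√157

Express y = (−426 − 6x)/11 and substitute into the circle:
157x² + 5024x + 21195 = 0  ⟹  x² + 32x + 135 = 0
x = −5 or x = −27, giving (−5, −36) and (−27, −24).
|(−5, −36) − (−27, −24)| = √((22)² + (−12)²) = 2√157.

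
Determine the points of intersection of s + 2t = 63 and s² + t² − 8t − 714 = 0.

From the line, t = (63 − s)/2. Substituting:
5s² − 110s + 105 = 0  ⟹  s² − 22s + 21 = 0
s = 21 or s = 1, giving (21, 21) and (1, 31).

(1, 31) and (21, 21)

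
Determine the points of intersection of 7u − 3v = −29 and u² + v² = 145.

(−8, −9) and (1, 12)

From the line, v = (29 + 7u)/3. Substituting:
58u² + 406u − 464 = 0  ⟹  u² + 7u − 8 = 0
u = 1 or u = −8, giving (1, 12) and (−8, −9).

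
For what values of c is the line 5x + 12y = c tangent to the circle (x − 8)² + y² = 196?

c = −142 or c = 222

For a tangent, require d(centre, line) = r = 14.
|5·8 + 12·0 − c| / √169 = 14
|c − (40)| = 14·13, so c = 222 or c = −142.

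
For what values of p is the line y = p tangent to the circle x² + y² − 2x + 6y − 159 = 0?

Tangency holds when the distance from the centre (1, −3) to the line equals the radius 13:
|0·1 + 1·(−3) − p| / √1 = 13
|p − (−3)| = 13, so p = 10 or p = −16.

p = −16 or p = 10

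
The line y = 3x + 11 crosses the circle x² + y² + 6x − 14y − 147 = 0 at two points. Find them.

(−6, −7) and (3, 20)

Substitute y = 3x + 11:
10x² + 30x − 180 = 0  ⟹  x² + 3x − 18 = 0
x = 3 or x = −6, giving (3, 20) and (−6, −7).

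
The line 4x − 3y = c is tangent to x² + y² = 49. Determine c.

c = −35 or c = 35

Tangency holds when the distance from the centre (0, 0) to the line equals the radius 7:
|4·0 − 3·0 − c| / √25 = 7
|c| = 7·5, so c = 35 or c = −35.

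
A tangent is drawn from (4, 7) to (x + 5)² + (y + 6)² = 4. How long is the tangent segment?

With centre O = (−5, −6), |OP|² = 250 and r² = 4.
The tangent meets the radius at right angles, so tangent² = |PO|² − r² = 250 − 4 = 246.

√246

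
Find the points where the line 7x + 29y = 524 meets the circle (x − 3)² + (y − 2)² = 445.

Substitute y = (524 − 7x)/29:
890x² − 11570x − 149520 = 0  ⟹  x² − 13x − 168 = 0
x = 21 or x = −8, giving (21, 13) and (−8, 20).

(−8, 20) and (21, 13)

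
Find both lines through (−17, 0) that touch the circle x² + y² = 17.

Write the tangent as mx − y + (0 − m·(−17)) = 0 and set its distance from the centre to √17:
[m·(17) − (0)]² = 17(m² + 1)
16m² − 1 = 0, so m = −1/4 or m = 1/4.
Through (−17, 0) these give x + 4y = −17 and x − 4y = −17.

x + 4y = −17 and x − 4y = −17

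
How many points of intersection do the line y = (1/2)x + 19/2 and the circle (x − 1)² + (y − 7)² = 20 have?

2

d² = (1·1 − 2·7 − (−19))²/5 = 36/5; r² = 20.
Since d² < r², the line cuts the circle twice.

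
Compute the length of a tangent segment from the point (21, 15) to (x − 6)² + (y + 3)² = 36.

3√57

Centre (6, −3), r² = 36. |PO|² = (15)² + (18)² = 549.
The tangent meets the radius at right angles, so tangent² = |PO|² − r² = 549 − 36 = 513.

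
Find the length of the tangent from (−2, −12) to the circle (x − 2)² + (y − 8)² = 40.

2√94

Centre (2, 8), r² = 40. |PO|² = (−4)² + (−20)² = 416.
Power of the point: PT² = |PO|² − r² = 376, so PT = 2√94.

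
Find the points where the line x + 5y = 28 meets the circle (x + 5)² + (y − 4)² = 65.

Express y = (28 − x)/5 and substitute into the circle:
26x² + 234x − 936 = 0  ⟹  x² + 9x − 36 = 0
x = 3 or x = −12, giving (3, 5) and (−12, 8).

(−12, 8) and (3, 5)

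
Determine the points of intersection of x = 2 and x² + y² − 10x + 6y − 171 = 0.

The line gives x = 2. Substituting into the circle:
y² + 6y − 187 = 0
y = 11 or y = −17, giving (2, 11) and (2, −17).

(2, −17) and (2, 11)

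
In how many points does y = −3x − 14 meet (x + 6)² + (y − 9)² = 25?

2

d² = (3·(−6) + 1·9 − (−14))²/10 = 5/2; r² = 25.
Since d² < r², the line cuts the circle twice.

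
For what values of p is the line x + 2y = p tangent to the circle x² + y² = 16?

p = ±4√5

The line touches the circle iff its distance from (0, 0) is 4:
|1·0 + 2·0 − p| / √5 = 4
|p| = 4√5.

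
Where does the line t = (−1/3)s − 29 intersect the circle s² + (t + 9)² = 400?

From the line, t = (−87 − s)/3. Substituting:
10s² + 120s = 0  ⟹  s² + 12s = 0
s = 0 or s = −12, giving (0, −29) and (−12, −25).

(−12, −25) and (0, −29)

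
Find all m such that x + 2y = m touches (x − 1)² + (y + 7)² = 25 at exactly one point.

m = −13 ± 5√5

For a tangent, require d(centre, line) = r = 5.
|1·1 + 2·(−7) − m| / √5 = 5
|m − (−13)| = 5√5.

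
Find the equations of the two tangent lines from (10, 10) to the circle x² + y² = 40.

Let a tangent through (10, 10) have slope m. Its distance from (0, 0) must equal 2√10:
(−10m − (−10))² = 40(m² + 1)
3m² − 10m + 3 = 0, so m = 3 or m = 1/3.
With m = 3: 3x − y = 20. With m = 1/3: x − 3y = −20.

3x − y = 20 and x − 3y = −20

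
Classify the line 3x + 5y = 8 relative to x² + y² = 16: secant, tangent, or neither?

secant

d² = (3·0 + 5·0 − (8))²/34 = 32/17; r² = 16.
Since d² < r², the line cuts the circle twice.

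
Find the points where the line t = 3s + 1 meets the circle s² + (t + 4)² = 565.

(−9, −26) and (6, 19)

Substitute t = 3s + 1:
10s² + 30s − 540 = 0  ⟹  s² + 3s − 54 = 0
s = 6 or s = −9, giving (6, 19) and (−9, −26).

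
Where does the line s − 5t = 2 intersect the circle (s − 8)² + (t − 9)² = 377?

(−8, −2) and (27, 5)

Substitute t = (−2 + s)/5:
26s² − 494s − 5616 = 0  ⟹  s² − 19s − 216 = 0
s = 27 or s = −8, giving (27, 5) and (−8, −2).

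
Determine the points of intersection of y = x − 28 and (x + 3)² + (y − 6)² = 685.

Substitute y = x − 28:
2x² − 62x + 480 = 0  ⟹  x² − 31x + 240 = 0
x = 16 or x = 15, giving (16, −12) and (15, −13).

(15, −13) and (16, −12)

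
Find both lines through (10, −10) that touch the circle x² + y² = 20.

Let a tangent through (10, −10) have slope m. Its distance from (0, 0) must equal 2√5:
[m·(−10) − (10)]² = 20(m² + 1)
2m² + 5m + 2 = 0, so m = −2 or m = −1/2.
Through (10, −10) these give 2x + y = 10 and x + 2y = −10.

2x + y = 10 and x + 2y = −10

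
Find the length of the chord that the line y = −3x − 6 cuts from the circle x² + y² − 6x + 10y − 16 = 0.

Substitute y = −3x − 6:
10x² − 40 = 0  ⟹  x² − 4 = 0
x = 2 or x = −2, giving (2, −12) and (−2, 0).
Chord length = distance between (2, −12) and (−2, 0) = √160 = 4√10.

4√10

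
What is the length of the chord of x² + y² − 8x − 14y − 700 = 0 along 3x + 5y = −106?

3√34

Centre (4, 7), r² = 765. Perpendicular distance d from centre to line = |153| / √34 = 153/√34.
Half the chord is √(r² − d²) = √(153/2), so the full chord is 3√34.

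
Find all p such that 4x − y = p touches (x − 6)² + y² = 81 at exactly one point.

The line touches the circle iff its distance from (6, 0) is 9:
|4·6 − 1·0 − p| / √17 = 9
|p − (24)| = 9√17.

p = 24 ± 9√17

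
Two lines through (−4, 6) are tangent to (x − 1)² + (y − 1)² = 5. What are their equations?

2x + y = −2 and x + 2y = 8

Let a tangent through (−4, 6) have slope m. Its distance from (1, 1) must equal √5:
(5m − (−5))² = 5(m² + 1)
2m² + 5m + 2 = 0, so m = −2 or m = −1/2.
Through (−4, 6) these give 2x + y = −2 and x + 2y = 8.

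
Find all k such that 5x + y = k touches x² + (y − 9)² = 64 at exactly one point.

k = 9 ± 8√26

For a tangent, require d(centre, line) = r = 8.
|5·0 + 1·9 − k| / √26 = 8
|k − (9)| = 8√26.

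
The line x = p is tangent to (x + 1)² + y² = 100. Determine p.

The line touches the circle iff its distance from (−1, 0) is 10:
|1·(−1) + 0·0 − p| / √1 = 10
|p − (−1)| = 10, so p = 9 or p = −11.

p = −11 or p = 9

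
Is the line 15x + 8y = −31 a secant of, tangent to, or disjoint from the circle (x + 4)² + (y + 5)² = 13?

Substituting the line into the circle gives 289x² + 242x + 273 = 0.
Δ = 58564 − 315588 = −257024.
No real roots: the line does not meet the circle.

disjoint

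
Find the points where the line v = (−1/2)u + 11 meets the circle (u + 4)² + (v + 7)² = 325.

Substitute v = (22 − u)/2:
5u² − 40u + 60 = 0  ⟹  u² − 8u + 12 = 0
u = 6 or u = 2, giving (6, 8) and (2, 10).

(2, 10) and (6, 8)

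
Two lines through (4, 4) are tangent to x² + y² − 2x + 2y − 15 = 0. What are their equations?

4x + y = 20 and x − 4y = −12

A line y − (4) = m(x − (4)) is tangent when its distance from (1, −1) is √17:
(−3m − (−5))² = 17(m² + 1)
4m² + 15m − 4 = 0, so m = −4 or m = 1/4.
With m = −4: 4x + y = 20. With m = 1/4: x − 4y = −12.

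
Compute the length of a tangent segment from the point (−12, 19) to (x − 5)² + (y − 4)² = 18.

Centre (5, 4), r² = 18. |PO|² = (−17)² + (15)² = 514.
By the tangent–radius right angle, tangent length = √(|PO|² − r²) = √496 = 4√31.

4√31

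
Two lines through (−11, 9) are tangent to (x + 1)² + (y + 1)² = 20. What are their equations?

A line y − (9) = m(x − (−11)) is tangent when its distance from (−1, −1) is 2√5:
[m·(10) − (−10)]² = 20(m² + 1)
2m² + 5m + 2 = 0, so m = −1/2 or m = −2.
Through (−11, 9) these give x + 2y = 7 and 2x + y = −13.

x + 2y = 7 and 2x + y = −13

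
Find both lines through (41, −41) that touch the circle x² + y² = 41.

Let a tangent through (41, −41) have slope m. Its distance from (0, 0) must equal √41:
(−41m − (41))² = 41(m² + 1)
20m² + 41m + 20 = 0, so m = −5/4 or m = −4/5.
Through (41, −41) these give 5x + 4y = 41 and 4x + 5y = −41.

5x + 4y = 41 and 4x + 5y = −41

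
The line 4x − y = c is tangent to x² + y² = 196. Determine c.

c = ±14√17

Tangency holds when the distance from the centre (0, 0) to the line equals the radius 14:
|4·0 − 1·0 − c| / √17 = 14
|c| = 14√17.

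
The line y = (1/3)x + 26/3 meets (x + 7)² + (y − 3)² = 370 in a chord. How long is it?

12√10

The distance from (−7, 3) to the line is 10/√10, and r² = 370.
Half the chord is √(r² − d²) = √(360), so the full chord is 12√10.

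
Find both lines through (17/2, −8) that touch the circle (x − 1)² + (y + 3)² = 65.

A line y − (−8) = m(x − (17/2)) is tangent when its distance from (1, −3) is √65:
(−15/2m − (5))² = 65(m² + 1)
7m² − 60m + 32 = 0, so m = 8 or m = 4/7.
Through (17/2, −8) these give 8x − y = 76 and 4x − 7y = 90.

8x − y = 76 and 4x − 7y = 90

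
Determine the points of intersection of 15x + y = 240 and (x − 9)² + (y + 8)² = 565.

(15, 15) and (18, −30)

Express y = −15x + 240 and substitute into the circle:
226x² − 7458x + 61020 = 0  ⟹  x² − 33x + 270 = 0
x = 18 or x = 15, giving (18, −30) and (15, 15).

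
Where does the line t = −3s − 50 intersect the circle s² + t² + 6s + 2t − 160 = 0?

(−16, −2) and (−14, −8)

Substitute t = −3s − 50:
10s² + 300s + 2240 = 0  ⟹  s² + 30s + 224 = 0
s = −14 or s = −16, giving (−14, −8) and (−16, −2).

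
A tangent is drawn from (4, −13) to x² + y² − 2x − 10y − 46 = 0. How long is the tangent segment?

The centre is (1, 5) and r = 6√2. The square of the distance from P to the centre is 9 + 324 = 333.
The tangent meets the radius at right angles, so tangent² = |PO|² − r² = 333 − 72 = 261.

3√29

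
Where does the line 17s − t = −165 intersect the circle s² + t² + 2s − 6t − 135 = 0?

Substitute t = 17s + 165:
290s² + 5510s + 26100 = 0  ⟹  s² + 19s + 90 = 0
s = −9 or s = −10, giving (−9, 12) and (−10, −5).

(−10, −5) and (−9, 12)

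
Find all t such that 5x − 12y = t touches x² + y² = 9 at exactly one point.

t = −39 or t = 39

Tangency holds when the distance from the centre (0, 0) to the line equals the radius 3:
|5·0 − 12·0 − t| / √169 = 3
|t| = 3·13, so t = 39 or t = −39.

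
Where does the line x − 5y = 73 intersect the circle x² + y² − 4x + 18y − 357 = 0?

Substitute y = (−73 + x)/5:
26x² − 156x − 10166 = 0  ⟹  x² − 6x − 391 = 0
x = 23 or x = −17, giving (23, −10) and (−17, −18).

(−17, −18) and (23, −10)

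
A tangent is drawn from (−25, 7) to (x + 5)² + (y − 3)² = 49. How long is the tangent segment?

√367

With centre O = (−5, 3), |OP|² = 416 and r² = 49.
By the tangent–radius right angle, tangent length = √(|PO|² − r²) = √367.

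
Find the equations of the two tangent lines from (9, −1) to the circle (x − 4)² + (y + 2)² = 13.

3x − 2y = 29 and 2x + 3y = 15

Write the tangent as mx − y + (−1 − m·(9)) = 0 and set its distance from the centre to √13:
(−5m − (−1))² = 13(m² + 1)
6m² − 5m − 6 = 0, so m = 3/2 or m = −2/3.
Through (9, −1) these give 3x − 2y = 29 and 2x + 3y = 15.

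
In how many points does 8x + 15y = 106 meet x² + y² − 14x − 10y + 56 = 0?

2

Centre (7, 5), r² = 18. Distance² from centre to line = (25)²/289 = 625/289.
Since d² < r², the line cuts the circle twice.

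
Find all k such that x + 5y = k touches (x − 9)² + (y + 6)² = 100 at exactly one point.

k = −21 ± 10√26

For a tangent, require d(centre, line) = r = 10.
|1·9 + 5·(−6) − k| / √26 = 10
|k − (−21)| = 10√26.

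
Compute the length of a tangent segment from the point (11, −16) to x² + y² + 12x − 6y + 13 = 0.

With centre O = (−6, 3), |OP|² = 650 and r² = 32.
Power of the point: PT² = |PO|² − r² = 618, so PT = √618.

√618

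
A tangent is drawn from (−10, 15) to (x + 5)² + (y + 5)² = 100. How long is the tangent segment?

Centre (−5, −5), r² = 100. |PO|² = (−5)² + (20)² = 425.
By the tangent–radius right angle, tangent length = √(|PO|² − r²) = √325 = 5√13.

5√13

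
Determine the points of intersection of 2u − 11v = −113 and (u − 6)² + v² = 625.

(−18, 7) and (26, 15)

Substitute v = (113 + 2u)/11:
125u² − 1000u − 58500 = 0  ⟹  u² − 8u − 468 = 0
u = 26 or u = −18, giving (26, 15) and (−18, 7).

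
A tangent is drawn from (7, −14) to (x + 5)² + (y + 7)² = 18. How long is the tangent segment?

Centre (−5, −7), r² = 18. |PO|² = (12)² + (−7)² = 193.
By the tangent–radius right angle, tangent length = √(|PO|² − r²) = √175 = 5√7.

5√7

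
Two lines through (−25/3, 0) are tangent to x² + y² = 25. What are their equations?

Write the tangent as mx − y + (0 − m·(−25/3)) = 0 and set its distance from the centre to 5:
[m·(25/3) − (0)]² = 25(m² + 1)
16m² − 9 = 0, so m = −3/4 or m = 3/4.
With m = −3/4: 3x + 4y = −25. With m = 3/4: 3x − 4y = −25.

3x + 4y = −25 and 3x − 4y = −25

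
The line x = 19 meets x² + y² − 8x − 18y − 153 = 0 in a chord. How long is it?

10

The line gives x = 19. Substituting into the circle:
y² − 18y + 56 = 0
y = 14 or y = 4, giving (19, 14) and (19, 4).
Chord length = distance between (19, 14) and (19, 4) = √100 = 10.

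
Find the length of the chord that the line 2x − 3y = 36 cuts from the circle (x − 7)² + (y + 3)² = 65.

4√13

The distance from (7, −3) to the line is 13/√13, and r² = 65.
Chord = 2√(r² − d²) = 2·√(52) = 4√13.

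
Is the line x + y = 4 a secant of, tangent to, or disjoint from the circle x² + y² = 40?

Centre (0, 0), r² = 40. Distance² from centre to line = (−4)²/2 = 8.
Since d² < r², the line cuts the circle twice.

secant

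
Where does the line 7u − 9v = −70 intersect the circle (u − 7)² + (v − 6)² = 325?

(−10, 0) and (17, 21)

Express v = (70 + 7u)/9 and substitute into the circle:
130u² − 910u − 22100 = 0  ⟹  u² − 7u − 170 = 0
u = 17 or u = −10, giving (17, 21) and (−10, 0).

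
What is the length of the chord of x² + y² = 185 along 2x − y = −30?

Express y = 2x + 30 and substitute into the circle:
5x² + 120x + 715 = 0  ⟹  x² + 24x + 143 = 0
x = −11 or x = −13, giving (−11, 8) and (−13, 4).
Chord length = distance between (−11, 8) and (−13, 4) = √20 = 2√5.

2√5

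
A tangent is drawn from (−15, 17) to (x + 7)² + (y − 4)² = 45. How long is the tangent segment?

2√47

With centre O = (−7, 4), |OP|² = 233 and r² = 45.
Power of the point: PT² = |PO|² − r² = 188, so PT = 2√47.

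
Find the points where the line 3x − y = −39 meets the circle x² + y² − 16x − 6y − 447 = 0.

(−14, −3) and (−6, 21)

Express y = 3x + 39 and substitute into the circle:
10x² + 200x + 840 = 0  ⟹  x² + 20x + 84 = 0
x = −6 or x = −14, giving (−6, 21) and (−14, −3).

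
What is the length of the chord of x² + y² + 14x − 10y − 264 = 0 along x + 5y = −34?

6√26

Express y = (−34 − x)/5 and substitute into the circle:
26x² + 468x − 3744 = 0  ⟹  x² + 18x − 144 = 0
x = 6 or x = −24, giving (6, −8) and (−24, −2).
Chord length = distance between (6, −8) and (−24, −2) = √936 = 6√26.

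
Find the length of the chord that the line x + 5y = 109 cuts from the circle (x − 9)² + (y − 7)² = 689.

Express y = (109 − x)/5 and substitute into the circle:
26x² − 598x − 9724 = 0  ⟹  x² − 23x − 374 = 0
x = 34 or x = −11, giving (34, 15) and (−11, 24).
|(34, 15) − (−11, 24)| = √((45)² + (−9)²) = 9√26.

9√26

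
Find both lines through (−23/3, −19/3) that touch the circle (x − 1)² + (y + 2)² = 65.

8x − y = −55 and 4x + 7y = −75

Let a tangent through (−23/3, −19/3) have slope m. Its distance from (1, −2) must equal √65:
(26/3m − (13/3))² = 65(m² + 1)
7m² − 52m − 32 = 0, so m = 8 or m = −4/7.
Through (−23/3, −19/3) these give 8x − y = −55 and 4x + 7y = −75.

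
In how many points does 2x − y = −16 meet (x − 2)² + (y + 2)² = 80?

0

Substituting the line into the circle gives 5x² + 68x + 248 = 0.
Δ = 4624 − 4960 = −336.
No real roots: the line does not meet the circle.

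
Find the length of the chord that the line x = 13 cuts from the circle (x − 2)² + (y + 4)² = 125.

The distance from (2, −4) to the line is 11, and r² = 125.
Half the chord is √(r² − d²) = √(4), so the full chord is 4.

4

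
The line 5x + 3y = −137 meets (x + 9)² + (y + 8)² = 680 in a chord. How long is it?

8√34

Express y = (−137 − 5x)/3 and substitute into the circle:
34x² + 1292x + 7378 = 0  ⟹  x² + 38x + 217 = 0
x = −7 or x = −31, giving (−7, −34) and (−31, 6).
Chord length = distance between (−7, −34) and (−31, 6) = √2176 = 8√34.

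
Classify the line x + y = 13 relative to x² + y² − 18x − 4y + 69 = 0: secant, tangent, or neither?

secant

Centre (9, 2), r² = 16. Distance² from centre to line = (−2)²/2 = 2.
Since d² < r², the line cuts the circle twice.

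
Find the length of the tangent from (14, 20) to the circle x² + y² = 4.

4√37

The centre is (0, 0) and r = 2. The square of the distance from P to the centre is 196 + 400 = 596.
Power of the point: PT² = |PO|² − r² = 592, so PT = 4√37.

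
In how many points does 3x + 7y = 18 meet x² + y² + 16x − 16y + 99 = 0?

2

d² = (3·(−8) + 7·8 − (18))²/58 = 98/29; r² = 29.
Since d² < r², the line cuts the circle twice.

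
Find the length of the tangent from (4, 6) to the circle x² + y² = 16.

Centre (0, 0), r² = 16. |PO|² = (4)² + (6)² = 52.
Power of the point: PT² = |PO|² − r² = 36, so PT = 6.

6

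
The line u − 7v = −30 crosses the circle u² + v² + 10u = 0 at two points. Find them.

From the line, v = (30 + u)/7. Substituting:
50u² + 550u + 900 = 0  ⟹  u² + 11u + 18 = 0
u = −2 or u = −9, giving (−2, 4) and (−9, 3).

(−9, 3) and (−2, 4)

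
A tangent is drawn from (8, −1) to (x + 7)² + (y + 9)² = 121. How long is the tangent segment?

2√42

The centre is (−7, −9) and r = 11. The square of the distance from P to the centre is 225 + 64 = 289.
By the tangent–radius right angle, tangent length = √(|PO|² − r²) = √168 = 2√42.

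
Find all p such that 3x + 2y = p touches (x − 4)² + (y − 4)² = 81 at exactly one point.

p = 20 ± 9√13

For a tangent, require d(centre, line) = r = 9.
|3·4 + 2·4 − p| / √13 = 9
|p − (20)| = 9√13.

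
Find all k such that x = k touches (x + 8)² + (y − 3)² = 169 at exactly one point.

k = −21 or k = 5

The line touches the circle iff its distance from (−8, 3) is 13:
|1·(−8) + 0·3 − k| / √1 = 13
|k − (−8)| = 13, so k = 5 or k = −21.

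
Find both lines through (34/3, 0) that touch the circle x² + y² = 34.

Write the tangent as mx − y + (0 − m·(34/3)) = 0 and set its distance from the centre to √34:
[m·(−34/3) − (0)]² = 34(m² + 1)
25m² − 9 = 0, so m = −3/5 or m = 3/5.
Through (34/3, 0) these give 3x + 5y = 34 and 3x − 5y = 34.

3x + 5y = 34 and 3x − 5y = 34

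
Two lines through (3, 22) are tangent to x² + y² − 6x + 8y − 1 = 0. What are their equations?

5x − y = −7 and 5x + y = 37

Write the tangent as mx − y + (22 − m·(3)) = 0 and set its distance from the centre to √26:
[m·(0) − (−26)]² = 26(m² + 1)
m² − 25 = 0, so m = 5 or m = −5.
Through (3, 22) these give 5x − y = −7 and 5x + y = 37.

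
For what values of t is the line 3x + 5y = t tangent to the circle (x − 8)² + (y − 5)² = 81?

t = 49 ± 9√34

For a tangent, require d(centre, line) = r = 9.
|3·8 + 5·5 − t| / √34 = 9
|t − (49)| = 9√34.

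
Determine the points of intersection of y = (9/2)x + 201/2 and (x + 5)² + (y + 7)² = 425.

Express y = (201 + 9x)/2 and substitute into the circle:
85x² + 3910x + 44625 = 0  ⟹  x² + 46x + 525 = 0
x = −21 or x = −25, giving (−21, 6) and (−25, −12).

(−25, −12) and (−21, 6)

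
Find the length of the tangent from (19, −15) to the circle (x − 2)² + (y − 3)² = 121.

The centre is (2, 3) and r = 11. The square of the distance from P to the centre is 289 + 324 = 613.
The tangent meets the radius at right angles, so tangent² = |PO|² − r² = 613 − 121 = 492.

2√123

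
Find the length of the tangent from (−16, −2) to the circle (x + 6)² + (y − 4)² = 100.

6

With centre O = (−6, 4), |OP|² = 136 and r² = 100.
The tangent meets the radius at right angles, so tangent² = |PO|² − r² = 136 − 100 = 36.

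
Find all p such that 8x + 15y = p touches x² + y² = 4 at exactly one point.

Tangency holds when the distance from the centre (0, 0) to the line equals the radius 2:
|8·0 + 15·0 − p| / √289 = 2
|p| = 2·17, so p = 34 or p = −34.

p = −34 or p = 34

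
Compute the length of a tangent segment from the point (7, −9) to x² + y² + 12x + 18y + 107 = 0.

√159

With centre O = (−6, −9), |OP|² = 169 and r² = 10.
By the tangent–radius right angle, tangent length = √(|PO|² − r²) = √159.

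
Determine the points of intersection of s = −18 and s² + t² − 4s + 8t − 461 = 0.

The line gives s = −18. Substituting into the circle:
t² + 8t − 65 = 0
t = 5 or t = −13, giving (−18, 5) and (−18, −13).

(−18, −13) and (−18, 5)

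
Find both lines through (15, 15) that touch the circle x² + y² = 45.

A line y − (15) = m(x − (15)) is tangent when its distance from (0, 0) is 3√5:
(−15m − (−15))² = 45(m² + 1)
2m² − 5m + 2 = 0, so m = 2 or m = 1/2.
Through (15, 15) these give 2x − y = 15 and x − 2y = −15.

2x − y = 15 and x − 2y = −15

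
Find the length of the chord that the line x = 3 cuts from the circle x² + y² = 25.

The line gives x = 3. Substituting into the circle:
y² − 16 = 0
y = 4 or y = −4, giving (3, 4) and (3, −4).
Chord length = distance between (3, 4) and (3, −4) = √64 = 8.

8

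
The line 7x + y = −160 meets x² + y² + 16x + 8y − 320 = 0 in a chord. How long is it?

Express y = −7x − 160 and substitute into the circle:
50x² + 2200x + 24000 = 0  ⟹  x² + 44x + 480 = 0
x = −20 or x = −24, giving (−20, −20) and (−24, 8).
|(−20, −20) − (−24, 8)| = √((4)² + (−28)²) = 20√2.

20√2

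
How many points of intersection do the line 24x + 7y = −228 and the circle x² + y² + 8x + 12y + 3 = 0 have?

Substituting the line into the circle gives 625x² + 9320x + 32979 = 0.
Δ = 86862400 − 82447500 = 4414900.
Two real roots: the line is a secant.

2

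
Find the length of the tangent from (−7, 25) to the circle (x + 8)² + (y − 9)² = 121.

The centre is (−8, 9) and r = 11. The square of the distance from P to the centre is 1 + 256 = 257.
The tangent meets the radius at right angles, so tangent² = |PO|² − r² = 257 − 121 = 136.

2√34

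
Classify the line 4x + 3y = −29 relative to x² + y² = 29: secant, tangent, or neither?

neither

Substituting the line into the circle gives 25x² + 232x + 580 = 0.
Δ = 53824 − 58000 = −4176.
No real roots: the line does not meet the circle.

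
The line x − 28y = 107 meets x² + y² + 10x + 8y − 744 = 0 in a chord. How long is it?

From the line, y = (−107 + x)/28. Substituting:
785x² + 7850x − 595815 = 0  ⟹  x² + 10x − 759 = 0
x = 23 or x = −33, giving (23, −3) and (−33, −5).
Chord length = distance between (23, −3) and (−33, −5) = √3140 = 2√785.

2√785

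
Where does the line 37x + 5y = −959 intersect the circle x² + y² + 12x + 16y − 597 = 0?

Substitute y = (−959 − 37x)/5:
1394x² + 68306x + 828036 = 0  ⟹  x² + 49x + 594 = 0
x = −22 or x = −27, giving (−22, −29) and (−27, 8).

(−27, 8) and (−22, −29)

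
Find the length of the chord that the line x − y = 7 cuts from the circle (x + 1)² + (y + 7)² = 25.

7√2

From the line, y = x − 7. Substituting:
2x² + 2x − 24 = 0  ⟹  x² + x − 12 = 0
x = 3 or x = −4, giving (3, −4) and (−4, −11).
|(3, −4) − (−4, −11)| = √((7)² + (7)²) = 7√2.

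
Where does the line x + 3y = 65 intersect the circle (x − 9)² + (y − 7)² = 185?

(5, 20) and (20, 15)

From the line, y = (65 − x)/3. Substituting:
10x² − 250x + 1000 = 0  ⟹  x² − 25x + 100 = 0
x = 20 or x = 5, giving (20, 15) and (5, 20).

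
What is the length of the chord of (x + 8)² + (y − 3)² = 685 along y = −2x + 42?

8√5

From the line, y = −2x + 42. Substituting:
5x² − 140x + 900 = 0  ⟹  x² − 28x + 180 = 0
x = 18 or x = 10, giving (18, 6) and (10, 22).
|(18, 6) − (10, 22)| = √((8)² + (−16)²) = 8√5.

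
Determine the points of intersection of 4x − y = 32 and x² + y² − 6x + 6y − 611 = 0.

From the line, y = 4x − 32. Substituting:
17x² − 238x + 221 = 0  ⟹  x² − 14x + 13 = 0
x = 13 or x = 1, giving (13, 20) and (1, −28).

(1, −28) and (13, 20)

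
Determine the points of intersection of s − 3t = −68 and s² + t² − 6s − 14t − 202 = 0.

(−5, 21) and (1, 23)

Express t = (68 + s)/3 and substitute into the circle:
10s² + 40s − 50 = 0  ⟹  s² + 4s − 5 = 0
s = 1 or s = −5, giving (1, 23) and (−5, 21).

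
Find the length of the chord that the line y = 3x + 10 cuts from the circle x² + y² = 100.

6√10

Substitute y = 3x + 10:
10x² + 60x = 0  ⟹  x² + 6x = 0
x = 0 or x = −6, giving (0, 10) and (−6, −8).
Chord length = distance between (0, 10) and (−6, −8) = √360 = 6√10.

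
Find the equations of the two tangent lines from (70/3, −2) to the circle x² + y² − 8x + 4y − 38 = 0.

3x + 7y = 56 and 3x − 7y = 84

Let a tangent through (70/3, −2) have slope m. Its distance from (4, −2) must equal √58:
[m·(−58/3) − (0)]² = 58(m² + 1)
49m² − 9 = 0, so m = −3/7 or m = 3/7.
Through (70/3, −2) these give 3x + 7y = 56 and 3x − 7y = 84.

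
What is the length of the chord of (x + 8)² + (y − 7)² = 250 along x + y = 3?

The distance from (−8, 7) to the line is 4/√2, and r² = 250.
Chord = 2√(r² − d²) = 2·√(242) = 22√2.

22√2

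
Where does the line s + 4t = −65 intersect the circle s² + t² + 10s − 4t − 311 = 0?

(−17, −12) and (−1, −16)

Substitute t = (−65 − s)/4:
17s² + 306s + 289 = 0  ⟹  s² + 18s + 17 = 0
s = −1 or s = −17, giving (−1, −16) and (−17, −12).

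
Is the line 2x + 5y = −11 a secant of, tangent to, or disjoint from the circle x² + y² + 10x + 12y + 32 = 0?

Substituting the line into the circle gives 29x² + 174x + 261 = 0.
Discriminant = (174)² − 4·29·(261) = 0.
A repeated root: the line is tangent.

tangent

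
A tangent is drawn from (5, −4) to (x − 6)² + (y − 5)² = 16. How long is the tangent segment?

√66

Centre (6, 5), r² = 16. |PO|² = (−1)² + (−9)² = 82.
By the tangent–radius right angle, tangent length = √(|PO|² − r²) = √66.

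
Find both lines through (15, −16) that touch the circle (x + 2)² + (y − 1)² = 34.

3x + 5y = −35 and 5x + 3y = 27

A line y − (−16) = m(x − (15)) is tangent when its distance from (−2, 1) is √34:
(−17m − (17))² = 34(m² + 1)
15m² + 34m + 15 = 0, so m = −3/5 or m = −5/3.
With m = −3/5: 3x + 5y = −35. With m = −5/3: 5x + 3y = 27.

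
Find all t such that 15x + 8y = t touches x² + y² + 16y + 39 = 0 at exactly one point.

Tangency holds when the distance from the centre (0, −8) to the line equals the radius 5:
|15·0 + 8·(−8) − t| / √289 = 5
|t − (−64)| = 5·17, so t = 21 or t = −149.

t = −149 or t = 21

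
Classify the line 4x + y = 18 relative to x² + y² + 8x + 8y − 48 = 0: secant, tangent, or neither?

Substituting the line into the circle gives 17x² − 168x + 420 = 0.
Δ = 28224 − 28560 = −336.
No real roots: the line does not meet the circle.

neither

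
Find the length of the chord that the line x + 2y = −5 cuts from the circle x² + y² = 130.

The distance from (0, 0) to the line is 5/√5, and r² = 130.
Chord = 2√(r² − d²) = 2·√(125) = 10√5.

10√5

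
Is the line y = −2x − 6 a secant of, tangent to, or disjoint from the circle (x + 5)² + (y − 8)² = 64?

Centre (−5, 8), r² = 64. Distance² from centre to line = (4)²/5 = 16/5.
Since d² < r², the line cuts the circle twice.

secant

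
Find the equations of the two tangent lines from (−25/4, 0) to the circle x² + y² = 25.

Write the tangent as mx − y + (0 − m·(−25/4)) = 0 and set its distance from the centre to 5:
[m·(25/4) − (0)]² = 25(m² + 1)
9m² − 16 = 0, so m = 4/3 or m = −4/3.
Through (−25/4, 0) these give 4x − 3y = −25 and 4x + 3y = −25.

4x − 3y = −25 and 4x + 3y = −25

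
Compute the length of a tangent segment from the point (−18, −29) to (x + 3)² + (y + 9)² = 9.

Centre (−3, −9), r² = 9. |PO|² = (−15)² + (−20)² = 625.
The tangent meets the radius at right angles, so tangent² = |PO|² − r² = 625 − 9 = 616.

2√154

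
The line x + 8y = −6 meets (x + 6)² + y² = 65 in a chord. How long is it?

From the line, y = (−6 − x)/8. Substituting:
65x² + 780x − 1820 = 0  ⟹  x² + 12x − 28 = 0
x = 2 or x = −14, giving (2, −1) and (−14, 1).
Chord length = distance between (2, −1) and (−14, 1) = √260 = 2√65.

2√65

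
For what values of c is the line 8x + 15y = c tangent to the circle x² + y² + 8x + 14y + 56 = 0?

c = −188 or c = −86

The line touches the circle iff its distance from (−4, −7) is 3:
|8·(−4) + 15·(−7) − c| / √289 = 3
|c − (−137)| = 3·17, so c = −86 or c = −188.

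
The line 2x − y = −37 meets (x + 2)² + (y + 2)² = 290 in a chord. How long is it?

From the line, y = 2x + 37. Substituting:
5x² + 160x + 1235 = 0  ⟹  x² + 32x + 247 = 0
x = −13 or x = −19, giving (−13, 11) and (−19, −1).
Chord length = distance between (−13, 11) and (−19, −1) = √180 = 6√5.

6√5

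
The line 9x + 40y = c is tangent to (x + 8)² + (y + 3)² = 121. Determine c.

c = −643 or c = 259

Tangency holds when the distance from the centre (−8, −3) to the line equals the radius 11:
|9·(−8) + 40·(−3) − c| / √1681 = 11
|c − (−192)| = 11·41, so c = 259 or c = −643.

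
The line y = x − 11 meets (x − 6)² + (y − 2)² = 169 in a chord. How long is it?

17√2

Substitute y = x − 11:
2x² − 38x + 36 = 0  ⟹  x² − 19x + 18 = 0
x = 18 or x = 1, giving (18, 7) and (1, −10).
Chord length = distance between (18, 7) and (1, −10) = √578 = 17√2.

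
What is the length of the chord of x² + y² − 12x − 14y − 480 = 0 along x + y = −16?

17√2

Centre (6, 7), r² = 565. Perpendicular distance d from centre to line = |29| / √2 = 29/√2.
Chord = 2√(r² − d²) = 2·√(289/2) = 17√2.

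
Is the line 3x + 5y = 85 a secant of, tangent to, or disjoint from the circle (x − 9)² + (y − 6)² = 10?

disjoint

d² = (3·9 + 5·6 − (85))²/34 = 392/17; r² = 10.
Since d² > r², the line lies outside the circle.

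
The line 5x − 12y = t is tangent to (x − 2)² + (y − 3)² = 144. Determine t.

Tangency holds when the distance from the centre (2, 3) to the line equals the radius 12:
|5·2 − 12·3 − t| / √169 = 12
|t − (−26)| = 12·13, so t = 130 or t = −182.

t = −182 or t = 130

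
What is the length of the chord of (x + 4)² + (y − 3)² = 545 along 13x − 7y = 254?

√218

The distance from (−4, 3) to the line is 327/√218, and r² = 545.
Chord = 2√(r² − d²) = 2·√(109/2) = √218.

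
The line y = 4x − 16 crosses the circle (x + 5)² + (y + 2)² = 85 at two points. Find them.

(2, −8) and (4, 0)

Substitute y = 4x − 16:
17x² − 102x + 136 = 0  ⟹  x² − 6x + 8 = 0
x = 4 or x = 2, giving (4, 0) and (2, −8).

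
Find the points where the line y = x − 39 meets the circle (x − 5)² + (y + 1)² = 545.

From the line, y = x − 39. Substituting:
2x² − 86x + 924 = 0  ⟹  x² − 43x + 462 = 0
x = 22 or x = 21, giving (22, −17) and (21, −18).

(21, −18) and (22, −17)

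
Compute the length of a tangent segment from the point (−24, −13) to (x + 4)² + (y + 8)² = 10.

√415

The centre is (−4, −8) and r = √10. The square of the distance from P to the centre is 400 + 25 = 425.
Power of the point: PT² = |PO|² − r² = 415, so PT = √415.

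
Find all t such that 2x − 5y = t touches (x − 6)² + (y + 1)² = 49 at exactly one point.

t = 17 ± 7√29

The line touches the circle iff its distance from (6, −1) is 7:
|2·6 − 5·(−1) − t| / √29 = 7
|t − (17)| = 7√29.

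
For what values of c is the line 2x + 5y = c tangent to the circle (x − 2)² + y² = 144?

c = 4 ± 12√29

The line touches the circle iff its distance from (2, 0) is 12:
|2·2 + 5·0 − c| / √29 = 12
|c − (4)| = 12√29.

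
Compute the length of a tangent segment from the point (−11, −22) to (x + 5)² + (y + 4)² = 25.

The centre is (−5, −4) and r = 5. The square of the distance from P to the centre is 36 + 324 = 360.
By the tangent–radius right angle, tangent length = √(|PO|² − r²) = √335.

√335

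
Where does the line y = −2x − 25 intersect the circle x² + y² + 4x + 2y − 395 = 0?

Substitute y = −2x − 25:
5x² + 100x + 180 = 0  ⟹  x² + 20x + 36 = 0
x = −2 or x = −18, giving (−2, −21) and (−18, 11).

(−18, 11) and (−2, −21)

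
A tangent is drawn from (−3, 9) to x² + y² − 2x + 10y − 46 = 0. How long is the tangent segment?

Centre (1, −5), r² = 72. |PO|² = (−4)² + (14)² = 212.
By the tangent–radius right angle, tangent length = √(|PO|² − r²) = √140 = 2√35.

2√35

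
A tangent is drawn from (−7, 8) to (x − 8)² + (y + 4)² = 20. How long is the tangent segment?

√349

Centre (8, −4), r² = 20. |PO|² = (−15)² + (12)² = 369.
Power of the point: PT² = |PO|² − r² = 349, so PT = √349.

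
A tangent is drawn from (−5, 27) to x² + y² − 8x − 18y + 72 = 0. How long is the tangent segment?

2√95

With centre O = (4, 9), |OP|² = 405 and r² = 25.
By the tangent–radius right angle, tangent length = √(|PO|² − r²) = √380 = 2√95.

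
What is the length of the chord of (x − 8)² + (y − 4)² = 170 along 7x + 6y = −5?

From the line, y = (−5 − 7x)/6. Substituting:
85x² − 170x − 2975 = 0  ⟹  x² − 2x − 35 = 0
x = 7 or x = −5, giving (7, −9) and (−5, 5).
Chord length = distance between (7, −9) and (−5, 5) = √340 = 2√85.

2√85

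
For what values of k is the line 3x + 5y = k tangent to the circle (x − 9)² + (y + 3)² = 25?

Tangency holds when the distance from the centre (9, −3) to the line equals the radius 5:
|3·9 + 5·(−3) − k| / √34 = 5
|k − (12)| = 5√34.

k = 12 ± 5√34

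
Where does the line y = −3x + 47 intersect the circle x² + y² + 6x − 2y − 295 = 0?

(13, 8) and (14, 5)

Substitute y = −3x + 47:
10x² − 270x + 1820 = 0  ⟹  x² − 27x + 182 = 0
x = 14 or x = 13, giving (14, 5) and (13, 8).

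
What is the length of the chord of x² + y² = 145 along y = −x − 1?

17√2

Centre (0, 0), r² = 145. Perpendicular distance d from centre to line = |1| / √2 = 1/√2.
Chord = 2√(r² − d²) = 2·√(289/2) = 17√2.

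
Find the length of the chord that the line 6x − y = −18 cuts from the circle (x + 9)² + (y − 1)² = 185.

The distance from (−9, 1) to the line is 37/√37, and r² = 185.
Half the chord is √(r² − d²) = √(148), so the full chord is 4√37.

4√37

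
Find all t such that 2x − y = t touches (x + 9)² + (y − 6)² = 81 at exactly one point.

Tangency holds when the distance from the centre (−9, 6) to the line equals the radius 9:
|2·(−9) − 1·6 − t| / √5 = 9
|t − (−24)| = 9√5.

t = −24 ± 9√5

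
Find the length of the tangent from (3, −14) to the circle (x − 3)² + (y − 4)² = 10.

The centre is (3, 4) and r = √10. The square of the distance from P to the centre is 0 + 324 = 324.
Power of the point: PT² = |PO|² − r² = 314, so PT = √314.

√314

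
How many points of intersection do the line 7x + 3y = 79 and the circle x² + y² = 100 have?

0

Centre (0, 0), r² = 100. Distance² from centre to line = (−79)²/58 = 6241/58.
Since d² > r², the line lies outside the circle.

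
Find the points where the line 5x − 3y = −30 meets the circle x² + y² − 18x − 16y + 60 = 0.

(0, 10) and (3, 15)

From the line, y = (30 + 5x)/3. Substituting:
34x² − 102x = 0  ⟹  x² − 3x = 0
x = 3 or x = 0, giving (3, 15) and (0, 10).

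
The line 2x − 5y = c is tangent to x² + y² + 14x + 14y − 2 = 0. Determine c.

c = 21 ± 10√29

For a tangent, require d(centre, line) = r = 10.
|2·(−7) − 5·(−7) − c| / √29 = 10
|c − (21)| = 10√29.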